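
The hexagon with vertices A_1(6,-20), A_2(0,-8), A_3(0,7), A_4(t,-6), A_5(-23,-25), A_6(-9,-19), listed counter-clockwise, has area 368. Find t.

Write out the shoelace sum; only the two edges meeting at A_4 involve t:
2·Area = [(0·(-6) − t·7) + (t·(-25) − (-23)·(-6))] + 458
       = -32·t + 320 = 736
⇒ t = -13.

-13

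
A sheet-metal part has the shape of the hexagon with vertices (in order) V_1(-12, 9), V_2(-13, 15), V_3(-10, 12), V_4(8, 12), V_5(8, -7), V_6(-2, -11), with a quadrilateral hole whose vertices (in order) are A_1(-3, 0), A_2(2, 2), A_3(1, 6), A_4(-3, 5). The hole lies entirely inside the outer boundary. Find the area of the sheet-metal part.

323.5

Outer boundary:
Apply the shoelace formula: 2A = Σ (x_i·y_{i+1} − x_{i+1}·y_i), indices taken mod 6.
Σ = (-63) + (-6) + (-216) + (-152) + (-102) + (-150) = -689
Area = |Σ|/2 = 344.5.
Hole:
Apply the shoelace formula: 2A = Σ (x_i·y_{i+1} − x_{i+1}·y_i), indices taken mod 4.
Cross-terms: -6, 10, 23, 15  ⇒  Σ = 42
Area = |Σ|/2 = 21.
Net area = 344.5 − 21 = 323.5.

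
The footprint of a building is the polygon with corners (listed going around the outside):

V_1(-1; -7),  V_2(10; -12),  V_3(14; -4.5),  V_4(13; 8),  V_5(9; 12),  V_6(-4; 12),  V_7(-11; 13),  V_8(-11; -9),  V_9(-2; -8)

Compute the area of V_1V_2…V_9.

Σ = (82) + (123) + (170.5) + (84) + (156) + (80) + (242) + (70) + (6) = 1013.5
Area = |Σ|/2 = 506.75.

506.75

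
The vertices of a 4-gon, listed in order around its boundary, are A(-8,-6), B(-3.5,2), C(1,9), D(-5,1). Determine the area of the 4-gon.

Apply Gauss's area formula: 2A = Σ (x_i·y_{i+1} − x_{i+1}·y_i), indices taken mod 4.
Cross-terms: -37, -33.5, 46, 38  ⇒  Σ = 13.5
Area = |Σ|/2 = 6.75.

6.75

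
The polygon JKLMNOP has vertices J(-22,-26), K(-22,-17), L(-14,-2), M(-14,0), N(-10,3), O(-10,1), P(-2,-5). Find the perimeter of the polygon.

|JK| = √((0)² + (9)²) = √81 = 9
|KL| = √((8)² + (15)²) = √289 = 17
|LM| = √((0)² + (2)²) = √4 = 2
|MN| = √((4)² + (3)²) = √25 = 5
|NO| = √((0)² + (-2)²) = √4 = 2
|OP| = √((8)² + (-6)²) = √100 = 10
|PJ| = √((-20)² + (-21)²) = √841 = 29
Perimeter = 9 + 17 + 2 + 5 + 2 + 10 + 29 = 74.

74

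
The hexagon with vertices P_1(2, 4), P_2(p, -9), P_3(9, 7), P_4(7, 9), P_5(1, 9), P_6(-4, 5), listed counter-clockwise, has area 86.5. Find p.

The doubled signed area Σ (x_i y_{i+1} − x_{i+1} y_i) is linear in p.
With p=0 it equals 164; the coefficient of p is 3 (from the two edges through P_2).
So 3·p + 164 = 2·86.5 = 173 ⇒ p = 3.

3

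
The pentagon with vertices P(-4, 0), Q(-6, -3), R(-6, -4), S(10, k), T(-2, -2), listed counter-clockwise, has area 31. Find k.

The doubled signed area Σ (x_i y_{i+1} − x_{i+1} y_i) is linear in k.
With k=0 it equals 30; the coefficient of k is -4 (from the two edges through S).
So -4·k + 30 = 2·31 = 62 ⇒ k = -8.

-8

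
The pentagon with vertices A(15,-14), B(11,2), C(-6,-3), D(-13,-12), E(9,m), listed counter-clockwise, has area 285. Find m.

Write out the shoelace sum; only the two edges meeting at E involve m:
2·Area = [((-13)·m − 9·(-12)) + (9·(-14) − 15·m)] + 196
       = -28·m + 178 = 570
⇒ m = -14.

-14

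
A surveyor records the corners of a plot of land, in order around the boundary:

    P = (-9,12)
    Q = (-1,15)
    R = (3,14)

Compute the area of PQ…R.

10

Apply the shoelace formula: 2A = Σ (x_i·y_{i+1} − x_{i+1}·y_i), indices taken mod 3.
Cross-terms: -123, -59, 162  ⇒  Σ = -20
Area = |Σ|/2 = 10.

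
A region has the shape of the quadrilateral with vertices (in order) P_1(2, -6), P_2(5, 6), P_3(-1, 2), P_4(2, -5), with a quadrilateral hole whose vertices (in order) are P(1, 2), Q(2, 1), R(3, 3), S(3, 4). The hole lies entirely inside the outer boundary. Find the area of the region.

26

Outer boundary:
Apply the surveyor's formula: 2A = Σ (x_i·y_{i+1} − x_{i+1}·y_i), indices taken mod 4.
P_1→P_2: (2)(6) − (5)(-6) = 42
P_2→P_3: (5)(2) − (-1)(6) = 16
P_3→P_4: (-1)(-5) − (2)(2) = 1
P_4→P_1: (2)(-6) − (2)(-5) = -2
Σ = 57
Area = |Σ|/2 = 28.5.
Hole:
P→Q: (1)(1) − (2)(2) = -3
Q→R: (2)(3) − (3)(1) = 3
R→S: (3)(4) − (3)(3) = 3
S→P: (3)(2) − (1)(4) = 2
Σ = 5
Area = |Σ|/2 = 2.5.
Net area = 28.5 − 2.5 = 26.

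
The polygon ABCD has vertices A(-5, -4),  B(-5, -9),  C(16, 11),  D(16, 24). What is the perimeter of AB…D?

|AB| = √((0)² + (-5)²) = √25 = 5
|BC| = √((21)² + (20)²) = √841 = 29
|CD| = √((0)² + (13)²) = √169 = 13
|DA| = √((-21)² + (-28)²) = √1225 = 35
Perimeter = 5 + 29 + 13 + 35 = 82.

82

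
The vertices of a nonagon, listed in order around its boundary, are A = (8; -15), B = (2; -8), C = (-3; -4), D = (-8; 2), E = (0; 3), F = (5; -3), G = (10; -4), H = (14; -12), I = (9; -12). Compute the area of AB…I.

Σ = (-34) + (-32) + (-38) + (-24) + (-15) + (10) + (-64) + (-60) + (-39) = -296
Area = |Σ|/2 = 148.

148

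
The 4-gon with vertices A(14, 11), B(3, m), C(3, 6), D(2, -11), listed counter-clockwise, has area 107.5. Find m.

Write out the shoelace sum; only the two edges meeting at B involve m:
2·Area = [(14·m − 3·11) + (3·6 − 3·m)] + 131
       = 11·m + 116 = 215
⇒ m = 9.

9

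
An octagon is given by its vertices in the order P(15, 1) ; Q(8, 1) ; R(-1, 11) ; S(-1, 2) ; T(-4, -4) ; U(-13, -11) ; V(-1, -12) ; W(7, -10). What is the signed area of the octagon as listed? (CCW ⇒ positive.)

252.5

Cross-terms: 7, 89, 9, 12, -8, 145, 94, 157  ⇒  Σ = 505
Signed area = Σ/2 = 252.5 (positive ⇒ counter-clockwise traversal).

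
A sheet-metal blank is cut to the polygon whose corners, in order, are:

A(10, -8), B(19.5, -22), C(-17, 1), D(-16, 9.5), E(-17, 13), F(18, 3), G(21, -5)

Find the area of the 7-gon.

Apply the shoelace formula: 2A = Σ (x_i·y_{i+1} − x_{i+1}·y_i), indices taken mod 7.
A→B: (10)(-22) − (19.5)(-8) = -64
B→C: (19.5)(1) − (-17)(-22) = -354.5
C→D: (-17)(9.5) − (-16)(1) = -145.5
D→E: (-16)(13) − (-17)(9.5) = -46.5
E→F: (-17)(3) − (18)(13) = -285
F→G: (18)(-5) − (21)(3) = -153
G→A: (21)(-8) − (10)(-5) = -118
Σ = -1166.5
Area = |Σ|/2 = 583.25.

583.25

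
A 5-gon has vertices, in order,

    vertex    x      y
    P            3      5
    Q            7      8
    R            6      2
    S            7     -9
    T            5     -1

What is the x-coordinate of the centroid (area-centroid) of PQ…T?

Apply the shoelace (surveyor's) formula. First the cross-terms c_i = x_i·y_{i+1} − x_{i+1}·y_i:
  -11, -34, -68, 38, 28  ⇒  2A = -47, A = -23.5.
Then Σ (x_i + x_{i+1})·c_i = -756, so x̄ = -756 / (6·(-23.5)) = 252/47.

252/47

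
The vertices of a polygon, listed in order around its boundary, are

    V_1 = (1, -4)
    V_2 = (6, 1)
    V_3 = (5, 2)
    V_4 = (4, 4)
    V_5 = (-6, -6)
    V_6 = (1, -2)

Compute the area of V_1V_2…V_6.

30

Cross-terms: 25, 7, 12, 0, 18, -2  ⇒  Σ = 60
Area = |Σ|/2 = 30.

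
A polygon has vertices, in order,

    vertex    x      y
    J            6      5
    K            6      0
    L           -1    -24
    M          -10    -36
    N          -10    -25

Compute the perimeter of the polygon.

|JK| = √((0)² + (-5)²) = √25 = 5
|KL| = √((-7)² + (-24)²) = √625 = 25
|LM| = √((-9)² + (-12)²) = √225 = 15
|MN| = √((0)² + (11)²) = √121 = 11
|NJ| = √((16)² + (30)²) = √1156 = 34
Perimeter = 5 + 25 + 15 + 11 + 34 = 90.

90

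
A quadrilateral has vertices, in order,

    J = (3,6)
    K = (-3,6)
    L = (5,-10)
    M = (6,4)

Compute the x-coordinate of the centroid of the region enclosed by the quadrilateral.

Apply the surveyor's formula. First the cross-terms c_i = x_i·y_{i+1} − x_{i+1}·y_i:
  36, 0, 80, 24  ⇒  2A = 140, A = 70.
Then Σ (x_i + x_{i+1})·c_i = 1096, so x̄ = 1096 / (6·70) = 274/105.

274/105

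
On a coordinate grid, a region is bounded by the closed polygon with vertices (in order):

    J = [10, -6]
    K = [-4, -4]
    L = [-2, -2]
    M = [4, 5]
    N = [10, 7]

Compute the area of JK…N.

Apply the shoelace formula: 2A = Σ (x_i·y_{i+1} − x_{i+1}·y_i), indices taken mod 5.
Cross-terms: -64, 0, -2, -22, -130  ⇒  Σ = -218
Area = |Σ|/2 = 109.

109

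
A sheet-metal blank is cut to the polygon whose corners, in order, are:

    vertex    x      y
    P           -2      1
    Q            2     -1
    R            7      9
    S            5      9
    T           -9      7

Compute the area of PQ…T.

Apply the surveyor's formula: 2A = Σ (x_i·y_{i+1} − x_{i+1}·y_i), indices taken mod 5.
Cross-terms: 0, 25, 18, 116, 5  ⇒  Σ = 164
Area = |Σ|/2 = 82.

82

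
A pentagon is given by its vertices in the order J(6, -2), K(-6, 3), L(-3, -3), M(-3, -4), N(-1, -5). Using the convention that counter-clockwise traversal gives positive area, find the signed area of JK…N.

39.5

Apply the shoelace formula: 2A = Σ (x_i·y_{i+1} − x_{i+1}·y_i), indices taken mod 5.
Cross-terms: 6, 27, 3, 11, 32  ⇒  Σ = 79
Signed area = Σ/2 = 39.5 (positive ⇒ counter-clockwise traversal).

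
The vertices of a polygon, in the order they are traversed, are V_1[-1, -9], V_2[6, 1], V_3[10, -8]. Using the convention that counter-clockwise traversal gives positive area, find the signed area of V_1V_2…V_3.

-51.5

Apply the shoelace (surveyor's) formula: 2A = Σ (x_i·y_{i+1} − x_{i+1}·y_i), indices taken mod 3.
Σ = (53) + (-58) + (-98) = -103
Signed area = Σ/2 = -51.5 (negative ⇒ clockwise traversal).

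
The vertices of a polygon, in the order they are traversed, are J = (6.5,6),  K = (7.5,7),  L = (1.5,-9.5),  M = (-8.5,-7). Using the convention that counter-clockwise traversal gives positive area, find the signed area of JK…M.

Apply Gauss's area formula: 2A = Σ (x_i·y_{i+1} − x_{i+1}·y_i), indices taken mod 4.
J→K: (6.5)(7) − (7.5)(6) = 0.5
K→L: (7.5)(-9.5) − (1.5)(7) = -81.75
L→M: (1.5)(-7) − (-8.5)(-9.5) = -91.25
M→J: (-8.5)(6) − (6.5)(-7) = -5.5
Σ = -178
Signed area = Σ/2 = -89 (negative ⇒ clockwise traversal).

-89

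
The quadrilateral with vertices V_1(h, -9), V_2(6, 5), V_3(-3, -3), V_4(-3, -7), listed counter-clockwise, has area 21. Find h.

The doubled signed area Σ (x_i y_{i+1} − x_{i+1} y_i) is linear in h.
With h=0 it equals 90; the coefficient of h is 12 (from the two edges through V_1).
So 12·h + 90 = 2·21 = 42 ⇒ h = -4.

-4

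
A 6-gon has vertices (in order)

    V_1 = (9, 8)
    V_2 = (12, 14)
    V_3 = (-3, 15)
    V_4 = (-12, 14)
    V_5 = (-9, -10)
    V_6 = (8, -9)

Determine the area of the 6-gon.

471

V_1→V_2: (9)(14) − (12)(8) = 30
V_2→V_3: (12)(15) − (-3)(14) = 222
V_3→V_4: (-3)(14) − (-12)(15) = 138
V_4→V_5: (-12)(-10) − (-9)(14) = 246
V_5→V_6: (-9)(-9) − (8)(-10) = 161
V_6→V_1: (8)(8) − (9)(-9) = 145
Σ = 942
Area = |Σ|/2 = 471.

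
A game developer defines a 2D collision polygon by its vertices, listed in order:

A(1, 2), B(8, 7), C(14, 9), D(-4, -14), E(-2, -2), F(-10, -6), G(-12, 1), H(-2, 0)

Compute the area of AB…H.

153.5

Apply the surveyor's formula: 2A = Σ (x_i·y_{i+1} − x_{i+1}·y_i), indices taken mod 8.
A→B: (1)(7) − (8)(2) = -9
B→C: (8)(9) − (14)(7) = -26
C→D: (14)(-14) − (-4)(9) = -160
D→E: (-4)(-2) − (-2)(-14) = -20
E→F: (-2)(-6) − (-10)(-2) = -8
F→G: (-10)(1) − (-12)(-6) = -82
G→H: (-12)(0) − (-2)(1) = 2
H→A: (-2)(2) − (1)(0) = -4
Σ = -307
Area = |Σ|/2 = 153.5.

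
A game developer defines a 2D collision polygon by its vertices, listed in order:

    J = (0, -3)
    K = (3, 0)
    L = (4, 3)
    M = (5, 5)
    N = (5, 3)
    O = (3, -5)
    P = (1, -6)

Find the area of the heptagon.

18.5

Σ = (9) + (9) + (5) + (-10) + (-34) + (-13) + (-3) = -37
Area = |Σ|/2 = 18.5.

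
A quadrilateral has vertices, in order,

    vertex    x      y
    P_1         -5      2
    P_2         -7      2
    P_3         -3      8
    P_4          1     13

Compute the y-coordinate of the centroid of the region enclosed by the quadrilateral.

233/39

Apply the shoelace formula. First the cross-terms c_i = x_i·y_{i+1} − x_{i+1}·y_i:
  4, -50, -47, 67  ⇒  2A = -26, A = -13.
Then Σ (y_i + y_{i+1})·c_i = -466, so ȳ = -466 / (6·(-13)) = 233/39.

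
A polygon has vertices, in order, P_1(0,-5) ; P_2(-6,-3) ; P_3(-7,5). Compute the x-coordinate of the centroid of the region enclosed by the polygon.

-13/3

Apply the surveyor's formula. First the cross-terms c_i = x_i·y_{i+1} − x_{i+1}·y_i:
  -30, -51, 35  ⇒  2A = -46, A = -23.
Then Σ (x_i + x_{i+1})·c_i = 598, so x̄ = 598 / (6·(-23)) = -13/3.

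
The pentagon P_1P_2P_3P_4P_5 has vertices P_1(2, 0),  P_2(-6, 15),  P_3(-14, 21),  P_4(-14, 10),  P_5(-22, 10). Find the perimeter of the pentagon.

|P_1P_2| = √((-8)² + (15)²) = √289 = 17
|P_2P_3| = √((-8)² + (6)²) = √100 = 10
|P_3P_4| = √((0)² + (-11)²) = √121 = 11
|P_4P_5| = √((-8)² + (0)²) = √64 = 8
|P_5P_1| = √((24)² + (-10)²) = √676 = 26
Perimeter = 17 + 10 + 11 + 8 + 26 = 72.

72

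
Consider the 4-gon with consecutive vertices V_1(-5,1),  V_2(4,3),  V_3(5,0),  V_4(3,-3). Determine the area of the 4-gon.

Cross-terms: -19, -15, -15, -12  ⇒  Σ = -61
Area = |Σ|/2 = 30.5.

30.5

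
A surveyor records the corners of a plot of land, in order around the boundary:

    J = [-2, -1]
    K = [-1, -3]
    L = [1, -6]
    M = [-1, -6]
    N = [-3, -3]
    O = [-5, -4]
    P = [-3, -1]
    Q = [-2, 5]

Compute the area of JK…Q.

14

Apply the shoelace formula: 2A = Σ (x_i·y_{i+1} − x_{i+1}·y_i), indices taken mod 8.
Cross-terms: 5, 9, -12, -15, -3, -7, -17, 12  ⇒  Σ = -28
Area = |Σ|/2 = 14.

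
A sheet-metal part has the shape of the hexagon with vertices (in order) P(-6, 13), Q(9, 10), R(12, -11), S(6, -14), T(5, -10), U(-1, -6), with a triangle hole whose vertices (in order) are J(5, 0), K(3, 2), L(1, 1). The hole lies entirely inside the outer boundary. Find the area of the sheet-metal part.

Outer boundary:
P→Q: (-6)(10) − (9)(13) = -177
Q→R: (9)(-11) − (12)(10) = -219
R→S: (12)(-14) − (6)(-11) = -102
S→T: (6)(-10) − (5)(-14) = 10
T→U: (5)(-6) − (-1)(-10) = -40
U→P: (-1)(13) − (-6)(-6) = -49
Σ = -577
Area = |Σ|/2 = 288.5.
Hole:
Apply the shoelace (surveyor's) formula: 2A = Σ (x_i·y_{i+1} − x_{i+1}·y_i), indices taken mod 3.
Cross-terms: 10, 1, -5  ⇒  Σ = 6
Area = |Σ|/2 = 3.
Net area = 288.5 − 3 = 285.5.

285.5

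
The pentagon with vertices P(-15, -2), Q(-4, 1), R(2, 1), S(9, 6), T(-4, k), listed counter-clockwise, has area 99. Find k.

8

The doubled signed area Σ (x_i y_{i+1} − x_{i+1} y_i) is linear in k.
With k=0 it equals 6; the coefficient of k is 24 (from the two edges through T).
So 24·k + 6 = 2·99 = 198 ⇒ k = 8.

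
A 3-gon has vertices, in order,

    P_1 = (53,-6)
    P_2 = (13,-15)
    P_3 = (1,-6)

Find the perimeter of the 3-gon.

108

|P_1P_2| = √((-40)² + (-9)²) = √1681 = 41
|P_2P_3| = √((-12)² + (9)²) = √225 = 15
|P_3P_1| = √((52)² + (0)²) = √2704 = 52
Perimeter = 41 + 15 + 52 = 108.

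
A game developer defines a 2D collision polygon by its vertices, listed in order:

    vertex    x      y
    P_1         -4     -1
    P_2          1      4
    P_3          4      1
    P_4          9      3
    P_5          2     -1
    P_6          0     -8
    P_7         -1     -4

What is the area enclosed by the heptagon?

40.5

Cross-terms: -15, -15, 3, -15, -16, -8, -15  ⇒  Σ = -81
Area = |Σ|/2 = 40.5.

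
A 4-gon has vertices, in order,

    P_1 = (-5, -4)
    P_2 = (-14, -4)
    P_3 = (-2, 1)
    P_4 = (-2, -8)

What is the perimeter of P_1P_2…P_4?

|P_1P_2| = √((-9)² + (0)²) = √81 = 9
|P_2P_3| = √((12)² + (5)²) = √169 = 13
|P_3P_4| = √((0)² + (-9)²) = √81 = 9
|P_4P_1| = √((-3)² + (4)²) = √25 = 5
Perimeter = 9 + 13 + 9 + 5 = 36.

36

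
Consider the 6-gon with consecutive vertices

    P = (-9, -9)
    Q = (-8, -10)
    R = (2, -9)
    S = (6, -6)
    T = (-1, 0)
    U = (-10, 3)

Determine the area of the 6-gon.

Apply the surveyor's formula: 2A = Σ (x_i·y_{i+1} − x_{i+1}·y_i), indices taken mod 6.
Σ = (18) + (92) + (42) + (-6) + (-3) + (117) = 260
Area = |Σ|/2 = 130.

130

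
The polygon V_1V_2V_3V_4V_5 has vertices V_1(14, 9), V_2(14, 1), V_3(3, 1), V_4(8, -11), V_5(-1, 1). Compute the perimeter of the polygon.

64

|V_1V_2| = √((0)² + (-8)²) = √64 = 8
|V_2V_3| = √((-11)² + (0)²) = √121 = 11
|V_3V_4| = √((5)² + (-12)²) = √169 = 13
|V_4V_5| = √((-9)² + (12)²) = √225 = 15
|V_5V_1| = √((15)² + (8)²) = √289 = 17
Perimeter = 8 + 11 + 13 + 15 + 17 = 64.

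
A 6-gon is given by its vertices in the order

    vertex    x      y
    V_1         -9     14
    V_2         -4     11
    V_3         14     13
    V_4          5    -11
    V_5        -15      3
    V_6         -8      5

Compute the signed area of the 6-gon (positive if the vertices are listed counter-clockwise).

-368

V_1→V_2: (-9)(11) − (-4)(14) = -43
V_2→V_3: (-4)(13) − (14)(11) = -206
V_3→V_4: (14)(-11) − (5)(13) = -219
V_4→V_5: (5)(3) − (-15)(-11) = -150
V_5→V_6: (-15)(5) − (-8)(3) = -51
V_6→V_1: (-8)(14) − (-9)(5) = -67
Σ = -736
Signed area = Σ/2 = -368 (negative ⇒ clockwise traversal).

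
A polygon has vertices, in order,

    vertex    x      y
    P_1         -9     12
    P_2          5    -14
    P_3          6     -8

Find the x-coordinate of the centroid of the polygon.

2/3

Apply the shoelace formula. First the cross-terms c_i = x_i·y_{i+1} − x_{i+1}·y_i:
  66, 44, 0  ⇒  2A = 110, A = 55.
Then Σ (x_i + x_{i+1})·c_i = 220, so x̄ = 220 / (6·55) = 2/3.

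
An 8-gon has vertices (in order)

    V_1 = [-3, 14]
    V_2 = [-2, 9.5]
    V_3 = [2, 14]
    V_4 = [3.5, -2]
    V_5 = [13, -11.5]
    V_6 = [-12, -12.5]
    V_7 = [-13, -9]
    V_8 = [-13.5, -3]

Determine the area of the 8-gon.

V_1→V_2: (-3)(9.5) − (-2)(14) = -0.5
V_2→V_3: (-2)(14) − (2)(9.5) = -47
V_3→V_4: (2)(-2) − (3.5)(14) = -53
V_4→V_5: (3.5)(-11.5) − (13)(-2) = -14.25
V_5→V_6: (13)(-12.5) − (-12)(-11.5) = -300.5
V_6→V_7: (-12)(-9) − (-13)(-12.5) = -54.5
V_7→V_8: (-13)(-3) − (-13.5)(-9) = -82.5
V_8→V_1: (-13.5)(14) − (-3)(-3) = -198
Σ = -750.25
Area = |Σ|/2 = 375.125.

375.125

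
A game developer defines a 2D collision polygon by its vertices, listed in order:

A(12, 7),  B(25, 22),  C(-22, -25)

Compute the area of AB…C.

47

Apply Gauss's area formula: 2A = Σ (x_i·y_{i+1} − x_{i+1}·y_i), indices taken mod 3.
Cross-terms: 89, -141, 146  ⇒  Σ = 94
Area = |Σ|/2 = 47.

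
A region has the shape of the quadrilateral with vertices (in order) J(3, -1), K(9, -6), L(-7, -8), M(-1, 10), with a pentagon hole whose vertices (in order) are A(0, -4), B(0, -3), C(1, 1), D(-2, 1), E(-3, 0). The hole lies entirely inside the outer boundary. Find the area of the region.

104.5

Outer boundary:
Σ = (-9) + (-114) + (-78) + (-29) = -230
Area = |Σ|/2 = 115.
Hole:
Apply the surveyor's formula: 2A = Σ (x_i·y_{i+1} − x_{i+1}·y_i), indices taken mod 5.
Σ = (0) + (3) + (3) + (3) + (12) = 21
Area = |Σ|/2 = 10.5.
Net area = 115 − 10.5 = 104.5.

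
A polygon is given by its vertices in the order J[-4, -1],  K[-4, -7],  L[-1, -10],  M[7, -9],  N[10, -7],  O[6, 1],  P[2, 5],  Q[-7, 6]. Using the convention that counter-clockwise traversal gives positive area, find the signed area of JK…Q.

167.5

Apply the shoelace (surveyor's) formula: 2A = Σ (x_i·y_{i+1} − x_{i+1}·y_i), indices taken mod 8.
Σ = (24) + (33) + (79) + (41) + (52) + (28) + (47) + (31) = 335
Signed area = Σ/2 = 167.5 (positive ⇒ counter-clockwise traversal).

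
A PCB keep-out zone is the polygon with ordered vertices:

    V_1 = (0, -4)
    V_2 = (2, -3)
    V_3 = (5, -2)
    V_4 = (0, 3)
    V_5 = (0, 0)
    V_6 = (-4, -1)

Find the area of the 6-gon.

Apply the shoelace formula: 2A = Σ (x_i·y_{i+1} − x_{i+1}·y_i), indices taken mod 6.
Cross-terms: 8, 11, 15, 0, 0, 16  ⇒  Σ = 50
Area = |Σ|/2 = 25.

25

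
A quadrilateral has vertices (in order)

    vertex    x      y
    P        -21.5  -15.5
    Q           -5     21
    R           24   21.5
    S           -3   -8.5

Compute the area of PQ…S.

708.125

Σ = (-529) + (-611.5) + (-139.5) + (-136.25) = -1416.25
Area = |Σ|/2 = 708.125.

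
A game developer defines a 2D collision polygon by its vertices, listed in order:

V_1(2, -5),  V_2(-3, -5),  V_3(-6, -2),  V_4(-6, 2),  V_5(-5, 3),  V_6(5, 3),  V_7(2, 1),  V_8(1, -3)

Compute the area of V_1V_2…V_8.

Σ = (-25) + (-24) + (-24) + (-8) + (-30) + (-1) + (-7) + (1) = -118
Area = |Σ|/2 = 59.

59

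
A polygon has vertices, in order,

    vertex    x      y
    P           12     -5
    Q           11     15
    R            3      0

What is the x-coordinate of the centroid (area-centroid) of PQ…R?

Apply Gauss's area formula. First the cross-terms c_i = x_i·y_{i+1} − x_{i+1}·y_i:
  235, -45, -15  ⇒  2A = 175, A = 87.5.
Then Σ (x_i + x_{i+1})·c_i = 4550, so x̄ = 4550 / (6·87.5) = 26/3.

26/3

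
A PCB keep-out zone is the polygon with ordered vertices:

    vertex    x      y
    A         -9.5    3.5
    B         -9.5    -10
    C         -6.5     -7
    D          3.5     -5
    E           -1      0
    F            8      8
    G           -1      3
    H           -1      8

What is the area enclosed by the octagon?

Σ = (128.25) + (1.5) + (57) + (-5) + (-8) + (32) + (-5) + (72.5) = 273.25
Area = |Σ|/2 = 136.625.

136.625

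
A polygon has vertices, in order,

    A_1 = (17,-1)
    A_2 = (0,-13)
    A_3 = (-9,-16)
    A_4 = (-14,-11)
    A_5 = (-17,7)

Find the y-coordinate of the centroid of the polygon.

Apply the shoelace formula. First the cross-terms c_i = x_i·y_{i+1} − x_{i+1}·y_i:
  -221, -117, -125, -285, -102  ⇒  2A = -850, A = -425.
Then Σ (y_i + y_{i+1})·c_i = 10390, so ȳ = 10390 / (6·(-425)) = -1039/255.

-1039/255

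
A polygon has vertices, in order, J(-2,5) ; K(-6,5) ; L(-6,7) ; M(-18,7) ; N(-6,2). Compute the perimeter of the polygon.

|JK| = √((-4)² + (0)²) = √16 = 4
|KL| = √((0)² + (2)²) = √4 = 2
|LM| = √((-12)² + (0)²) = √144 = 12
|MN| = √((12)² + (-5)²) = √169 = 13
|NJ| = √((4)² + (3)²) = √25 = 5
Perimeter = 4 + 2 + 12 + 13 + 5 = 36.

36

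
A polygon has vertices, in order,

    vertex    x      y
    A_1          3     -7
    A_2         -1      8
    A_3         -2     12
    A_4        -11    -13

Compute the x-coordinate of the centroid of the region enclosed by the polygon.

Apply the surveyor's formula. First the cross-terms c_i = x_i·y_{i+1} − x_{i+1}·y_i:
  17, 4, 158, 116  ⇒  2A = 295, A = 147.5.
Then Σ (x_i + x_{i+1})·c_i = -2960, so x̄ = -2960 / (6·147.5) = -592/177.

-592/177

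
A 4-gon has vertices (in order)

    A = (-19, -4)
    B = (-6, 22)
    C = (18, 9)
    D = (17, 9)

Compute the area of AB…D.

390

Apply the shoelace formula: 2A = Σ (x_i·y_{i+1} − x_{i+1}·y_i), indices taken mod 4.
Σ = (-442) + (-450) + (9) + (103) = -780
Area = |Σ|/2 = 390.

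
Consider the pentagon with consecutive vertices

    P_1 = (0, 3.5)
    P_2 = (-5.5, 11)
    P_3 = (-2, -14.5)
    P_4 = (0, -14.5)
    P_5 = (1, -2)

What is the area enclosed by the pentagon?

84

Apply the surveyor's formula: 2A = Σ (x_i·y_{i+1} − x_{i+1}·y_i), indices taken mod 5.
P_1→P_2: (0)(11) − (-5.5)(3.5) = 19.25
P_2→P_3: (-5.5)(-14.5) − (-2)(11) = 101.75
P_3→P_4: (-2)(-14.5) − (0)(-14.5) = 29
P_4→P_5: (0)(-2) − (1)(-14.5) = 14.5
P_5→P_1: (1)(3.5) − (0)(-2) = 3.5
Σ = 168
Area = |Σ|/2 = 84.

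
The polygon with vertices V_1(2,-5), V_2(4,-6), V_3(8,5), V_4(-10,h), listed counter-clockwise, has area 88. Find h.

0

The doubled signed area Σ (x_i y_{i+1} − x_{i+1} y_i) is linear in h.
With h=0 it equals 176; the coefficient of h is 6 (from the two edges through V_4).
So 6·h + 176 = 2·88 = 176 ⇒ h = 0.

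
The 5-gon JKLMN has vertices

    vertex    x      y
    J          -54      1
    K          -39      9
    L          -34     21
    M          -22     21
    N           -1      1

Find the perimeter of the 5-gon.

|JK| = √((15)² + (8)²) = √289 = 17
|KL| = √((5)² + (12)²) = √169 = 13
|LM| = √((12)² + (0)²) = √144 = 12
|MN| = √((21)² + (-20)²) = √841 = 29
|NJ| = √((-53)² + (0)²) = √2809 = 53
Perimeter = 17 + 13 + 12 + 29 + 53 = 124.

124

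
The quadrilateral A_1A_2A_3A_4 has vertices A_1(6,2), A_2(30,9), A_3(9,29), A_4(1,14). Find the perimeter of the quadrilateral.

|A_1A_2| = √((24)² + (7)²) = √625 = 25
|A_2A_3| = √((-21)² + (20)²) = √841 = 29
|A_3A_4| = √((-8)² + (-15)²) = √289 = 17
|A_4A_1| = √((5)² + (-12)²) = √169 = 13
Perimeter = 25 + 29 + 17 + 13 = 84.

84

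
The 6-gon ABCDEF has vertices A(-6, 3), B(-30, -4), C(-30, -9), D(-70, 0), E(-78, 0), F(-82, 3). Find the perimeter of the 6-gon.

160

|AB| = √((-24)² + (-7)²) = √625 = 25
|BC| = √((0)² + (-5)²) = √25 = 5
|CD| = √((-40)² + (9)²) = √1681 = 41
|DE| = √((-8)² + (0)²) = √64 = 8
|EF| = √((-4)² + (3)²) = √25 = 5
|FA| = √((76)² + (0)²) = √5776 = 76
Perimeter = 25 + 5 + 41 + 8 + 5 + 76 = 160.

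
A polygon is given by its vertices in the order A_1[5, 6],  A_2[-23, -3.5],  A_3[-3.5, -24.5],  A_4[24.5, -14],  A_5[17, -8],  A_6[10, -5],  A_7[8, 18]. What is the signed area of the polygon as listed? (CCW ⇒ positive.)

Apply Gauss's area formula: 2A = Σ (x_i·y_{i+1} − x_{i+1}·y_i), indices taken mod 7.
Σ = (120.5) + (551.25) + (649.25) + (42) + (-5) + (220) + (-42) = 1536
Signed area = Σ/2 = 768 (positive ⇒ counter-clockwise traversal).

768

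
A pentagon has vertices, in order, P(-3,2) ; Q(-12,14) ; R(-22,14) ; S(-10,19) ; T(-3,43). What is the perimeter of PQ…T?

104

|PQ| = √((-9)² + (12)²) = √225 = 15
|QR| = √((-10)² + (0)²) = √100 = 10
|RS| = √((12)² + (5)²) = √169 = 13
|ST| = √((7)² + (24)²) = √625 = 25
|TP| = √((0)² + (-41)²) = √1681 = 41
Perimeter = 15 + 10 + 13 + 25 + 41 = 104.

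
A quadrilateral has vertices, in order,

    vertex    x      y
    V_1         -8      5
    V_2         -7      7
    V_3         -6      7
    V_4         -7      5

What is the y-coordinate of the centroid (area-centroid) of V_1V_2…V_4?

6

Apply Gauss's area formula. First the cross-terms c_i = x_i·y_{i+1} − x_{i+1}·y_i:
  -21, -7, 19, 5  ⇒  2A = -4, A = -2.
Then Σ (y_i + y_{i+1})·c_i = -72, so ȳ = -72 / (6·(-2)) = 6.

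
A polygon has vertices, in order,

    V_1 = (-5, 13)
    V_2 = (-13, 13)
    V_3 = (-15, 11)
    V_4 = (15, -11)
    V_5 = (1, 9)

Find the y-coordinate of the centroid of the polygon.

Apply Gauss's area formula. First the cross-terms c_i = x_i·y_{i+1} − x_{i+1}·y_i:
  104, 52, 0, 146, 58  ⇒  2A = 360, A = 180.
Then Σ (y_i + y_{i+1})·c_i = 4936, so ȳ = 4936 / (6·180) = 617/135.

617/135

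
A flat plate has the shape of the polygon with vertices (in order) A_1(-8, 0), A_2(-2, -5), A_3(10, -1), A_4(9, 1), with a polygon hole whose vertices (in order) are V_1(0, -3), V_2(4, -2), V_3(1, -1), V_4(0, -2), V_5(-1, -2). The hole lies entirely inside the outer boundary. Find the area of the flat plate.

55

Outer boundary:
Cross-terms: 40, 52, 19, 8  ⇒  Σ = 119
Area = |Σ|/2 = 59.5.
Hole:
Apply the shoelace (surveyor's) formula: 2A = Σ (x_i·y_{i+1} − x_{i+1}·y_i), indices taken mod 5.
V_1→V_2: (0)(-2) − (4)(-3) = 12
V_2→V_3: (4)(-1) − (1)(-2) = -2
V_3→V_4: (1)(-2) − (0)(-1) = -2
V_4→V_5: (0)(-2) − (-1)(-2) = -2
V_5→V_1: (-1)(-3) − (0)(-2) = 3
Σ = 9
Area = |Σ|/2 = 4.5.
Net area = 59.5 − 4.5 = 55.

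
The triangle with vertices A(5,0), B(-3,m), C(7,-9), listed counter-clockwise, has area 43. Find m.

-7

The doubled signed area Σ (x_i y_{i+1} − x_{i+1} y_i) is linear in m.
With m=0 it equals 72; the coefficient of m is -2 (from the two edges through B).
So -2·m + 72 = 2·43 = 86 ⇒ m = -7.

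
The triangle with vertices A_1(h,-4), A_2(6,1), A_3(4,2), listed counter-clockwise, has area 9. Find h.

-2

The doubled signed area Σ (x_i y_{i+1} − x_{i+1} y_i) is linear in h.
With h=0 it equals 16; the coefficient of h is -1 (from the two edges through A_1).
So -1·h + 16 = 2·9 = 18 ⇒ h = -2.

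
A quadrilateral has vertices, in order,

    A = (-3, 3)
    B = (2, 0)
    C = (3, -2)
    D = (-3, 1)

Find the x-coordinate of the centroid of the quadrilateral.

-22/57

Apply the surveyor's formula. First the cross-terms c_i = x_i·y_{i+1} − x_{i+1}·y_i:
  -6, -4, -3, -6  ⇒  2A = -19, A = -9.5.
Then Σ (x_i + x_{i+1})·c_i = 22, so x̄ = 22 / (6·(-9.5)) = -22/57.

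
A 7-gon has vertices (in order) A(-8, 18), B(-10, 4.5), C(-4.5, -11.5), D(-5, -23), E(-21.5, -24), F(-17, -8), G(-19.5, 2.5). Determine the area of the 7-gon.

Apply Gauss's area formula: 2A = Σ (x_i·y_{i+1} − x_{i+1}·y_i), indices taken mod 7.
Cross-terms: 144, 135.25, 46, -374.5, -236, -198.5, -331  ⇒  Σ = -814.75
Area = |Σ|/2 = 407.375.

407.375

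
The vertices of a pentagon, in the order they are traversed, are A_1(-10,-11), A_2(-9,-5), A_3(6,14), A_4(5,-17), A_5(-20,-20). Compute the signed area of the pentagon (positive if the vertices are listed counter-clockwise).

-368.5

Σ = (-49) + (-96) + (-172) + (-440) + (20) = -737
Signed area = Σ/2 = -368.5 (negative ⇒ clockwise traversal).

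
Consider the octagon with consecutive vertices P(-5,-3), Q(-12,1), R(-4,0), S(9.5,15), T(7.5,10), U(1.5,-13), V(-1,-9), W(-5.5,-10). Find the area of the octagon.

163.25

Apply the surveyor's formula: 2A = Σ (x_i·y_{i+1} − x_{i+1}·y_i), indices taken mod 8.
Σ = (-41) + (4) + (-60) + (-17.5) + (-112.5) + (-26.5) + (-39.5) + (-33.5) = -326.5
Area = |Σ|/2 = 163.25.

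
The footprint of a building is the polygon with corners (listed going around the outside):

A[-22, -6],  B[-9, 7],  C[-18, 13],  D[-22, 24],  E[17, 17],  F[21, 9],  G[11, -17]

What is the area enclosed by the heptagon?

Cross-terms: -208, 9, -146, -782, -204, -456, -440  ⇒  Σ = -2227
Area = |Σ|/2 = 1113.5.

1113.5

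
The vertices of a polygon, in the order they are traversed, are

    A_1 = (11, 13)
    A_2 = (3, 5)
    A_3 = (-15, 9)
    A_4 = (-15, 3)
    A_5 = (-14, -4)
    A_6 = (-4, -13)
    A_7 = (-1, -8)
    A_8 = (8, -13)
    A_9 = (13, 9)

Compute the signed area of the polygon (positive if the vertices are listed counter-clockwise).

441.5

Apply the shoelace (surveyor's) formula: 2A = Σ (x_i·y_{i+1} − x_{i+1}·y_i), indices taken mod 9.
Σ = (16) + (102) + (90) + (102) + (166) + (19) + (77) + (241) + (70) = 883
Signed area = Σ/2 = 441.5 (positive ⇒ counter-clockwise traversal).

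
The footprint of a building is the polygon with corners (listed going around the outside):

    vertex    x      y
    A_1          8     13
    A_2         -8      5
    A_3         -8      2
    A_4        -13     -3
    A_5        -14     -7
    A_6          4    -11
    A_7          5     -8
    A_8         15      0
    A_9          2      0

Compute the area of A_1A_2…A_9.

Σ = (144) + (24) + (50) + (49) + (182) + (23) + (120) + (0) + (26) = 618
Area = |Σ|/2 = 309.

309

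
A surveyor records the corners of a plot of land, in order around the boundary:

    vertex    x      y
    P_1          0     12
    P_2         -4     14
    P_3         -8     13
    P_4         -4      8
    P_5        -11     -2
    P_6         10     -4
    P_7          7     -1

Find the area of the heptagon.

Cross-terms: 48, 60, -12, 96, 64, 18, 84  ⇒  Σ = 358
Area = |Σ|/2 = 179.

179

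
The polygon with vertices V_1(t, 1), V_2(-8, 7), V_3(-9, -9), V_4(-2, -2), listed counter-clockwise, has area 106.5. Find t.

Write out the shoelace sum; only the two edges meeting at V_1 involve t:
2·Area = [((-2)·1 − t·(-2)) + (t·7 − (-8)·1)] + 135
       = 9·t + 141 = 213
⇒ t = 8.

8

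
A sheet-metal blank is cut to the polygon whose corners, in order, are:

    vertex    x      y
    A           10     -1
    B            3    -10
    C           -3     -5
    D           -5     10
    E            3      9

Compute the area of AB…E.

182.5

Apply the shoelace formula: 2A = Σ (x_i·y_{i+1} − x_{i+1}·y_i), indices taken mod 5.
Cross-terms: -97, -45, -55, -75, -93  ⇒  Σ = -365
Area = |Σ|/2 = 182.5.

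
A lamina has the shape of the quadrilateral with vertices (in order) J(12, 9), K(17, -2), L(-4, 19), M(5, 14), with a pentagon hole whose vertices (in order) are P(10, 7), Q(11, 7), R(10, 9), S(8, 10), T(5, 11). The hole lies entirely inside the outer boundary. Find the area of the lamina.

61.5

Outer boundary:
Apply the surveyor's formula: 2A = Σ (x_i·y_{i+1} − x_{i+1}·y_i), indices taken mod 4.
Σ = (-177) + (315) + (-151) + (-123) = -136
Area = |Σ|/2 = 68.
Hole:
Σ = (-7) + (29) + (28) + (38) + (-75) = 13
Area = |Σ|/2 = 6.5.
Net area = 68 − 6.5 = 61.5.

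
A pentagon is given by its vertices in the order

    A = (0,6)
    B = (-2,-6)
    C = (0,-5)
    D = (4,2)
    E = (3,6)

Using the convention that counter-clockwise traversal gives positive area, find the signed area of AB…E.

39

Apply the shoelace formula: 2A = Σ (x_i·y_{i+1} − x_{i+1}·y_i), indices taken mod 5.
A→B: (0)(-6) − (-2)(6) = 12
B→C: (-2)(-5) − (0)(-6) = 10
C→D: (0)(2) − (4)(-5) = 20
D→E: (4)(6) − (3)(2) = 18
E→A: (3)(6) − (0)(6) = 18
Σ = 78
Signed area = Σ/2 = 39 (positive ⇒ counter-clockwise traversal).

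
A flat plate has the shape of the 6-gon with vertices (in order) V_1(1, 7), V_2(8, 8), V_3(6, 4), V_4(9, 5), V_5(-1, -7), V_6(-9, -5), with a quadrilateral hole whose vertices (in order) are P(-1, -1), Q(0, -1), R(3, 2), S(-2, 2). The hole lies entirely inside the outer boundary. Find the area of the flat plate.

113

Outer boundary:
V_1→V_2: (1)(8) − (8)(7) = -48
V_2→V_3: (8)(4) − (6)(8) = -16
V_3→V_4: (6)(5) − (9)(4) = -6
V_4→V_5: (9)(-7) − (-1)(5) = -58
V_5→V_6: (-1)(-5) − (-9)(-7) = -58
V_6→V_1: (-9)(7) − (1)(-5) = -58
Σ = -244
Area = |Σ|/2 = 122.
Hole:
Apply the surveyor's formula: 2A = Σ (x_i·y_{i+1} − x_{i+1}·y_i), indices taken mod 4.
Σ = (1) + (3) + (10) + (4) = 18
Area = |Σ|/2 = 9.
Net area = 122 − 9 = 113.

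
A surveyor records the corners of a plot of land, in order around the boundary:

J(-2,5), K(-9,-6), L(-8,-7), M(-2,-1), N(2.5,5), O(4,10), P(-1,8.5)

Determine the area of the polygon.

59.75

Apply the shoelace formula: 2A = Σ (x_i·y_{i+1} − x_{i+1}·y_i), indices taken mod 7.
Σ = (57) + (15) + (-6) + (-7.5) + (5) + (44) + (12) = 119.5
Area = |Σ|/2 = 59.75.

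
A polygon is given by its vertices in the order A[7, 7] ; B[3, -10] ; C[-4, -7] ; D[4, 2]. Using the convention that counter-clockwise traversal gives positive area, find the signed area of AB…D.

-59

A→B: (7)(-10) − (3)(7) = -91
B→C: (3)(-7) − (-4)(-10) = -61
C→D: (-4)(2) − (4)(-7) = 20
D→A: (4)(7) − (7)(2) = 14
Σ = -118
Signed area = Σ/2 = -59 (negative ⇒ clockwise traversal).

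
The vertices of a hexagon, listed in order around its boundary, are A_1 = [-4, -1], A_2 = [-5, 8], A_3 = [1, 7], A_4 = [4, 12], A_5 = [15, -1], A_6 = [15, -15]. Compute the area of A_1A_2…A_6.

282.5

Apply the shoelace (surveyor's) formula: 2A = Σ (x_i·y_{i+1} − x_{i+1}·y_i), indices taken mod 6.
Cross-terms: -37, -43, -16, -184, -210, -75  ⇒  Σ = -565
Area = |Σ|/2 = 282.5.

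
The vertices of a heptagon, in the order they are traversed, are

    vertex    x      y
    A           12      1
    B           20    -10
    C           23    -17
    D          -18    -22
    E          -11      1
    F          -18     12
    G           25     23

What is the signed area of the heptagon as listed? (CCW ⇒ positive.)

-1200.5

Apply Gauss's area formula: 2A = Σ (x_i·y_{i+1} − x_{i+1}·y_i), indices taken mod 7.
A→B: (12)(-10) − (20)(1) = -140
B→C: (20)(-17) − (23)(-10) = -110
C→D: (23)(-22) − (-18)(-17) = -812
D→E: (-18)(1) − (-11)(-22) = -260
E→F: (-11)(12) − (-18)(1) = -114
F→G: (-18)(23) − (25)(12) = -714
G→A: (25)(1) − (12)(23) = -251
Σ = -2401
Signed area = Σ/2 = -1200.5 (negative ⇒ clockwise traversal).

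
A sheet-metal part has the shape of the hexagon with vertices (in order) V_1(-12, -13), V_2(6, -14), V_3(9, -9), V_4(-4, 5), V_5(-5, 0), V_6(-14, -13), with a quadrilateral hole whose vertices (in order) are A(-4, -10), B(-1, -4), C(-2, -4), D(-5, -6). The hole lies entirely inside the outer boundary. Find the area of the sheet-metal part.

211.5

Outer boundary:
Cross-terms: 246, 72, 9, 25, 65, 26  ⇒  Σ = 443
Area = |Σ|/2 = 221.5.
Hole:
Apply the shoelace formula: 2A = Σ (x_i·y_{i+1} − x_{i+1}·y_i), indices taken mod 4.
Σ = (6) + (-4) + (-8) + (26) = 20
Area = |Σ|/2 = 10.
Net area = 221.5 − 10 = 211.5.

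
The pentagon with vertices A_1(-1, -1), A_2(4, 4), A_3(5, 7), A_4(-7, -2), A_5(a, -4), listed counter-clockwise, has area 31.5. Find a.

The doubled signed area Σ (x_i y_{i+1} − x_{i+1} y_i) is linear in a.
With a=0 it equals 71; the coefficient of a is 1 (from the two edges through A_5).
So 1·a + 71 = 2·31.5 = 63 ⇒ a = -8.

-8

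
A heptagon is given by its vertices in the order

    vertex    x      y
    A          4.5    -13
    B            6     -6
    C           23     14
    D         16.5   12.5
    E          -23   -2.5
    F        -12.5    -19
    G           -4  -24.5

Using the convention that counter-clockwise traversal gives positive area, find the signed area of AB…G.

687

Apply Gauss's area formula: 2A = Σ (x_i·y_{i+1} − x_{i+1}·y_i), indices taken mod 7.
Σ = (51) + (222) + (56.5) + (246.25) + (405.75) + (230.25) + (162.25) = 1374
Signed area = Σ/2 = 687 (positive ⇒ counter-clockwise traversal).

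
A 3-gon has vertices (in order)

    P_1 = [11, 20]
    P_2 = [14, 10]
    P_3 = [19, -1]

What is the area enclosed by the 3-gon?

Cross-terms: -170, -204, 391  ⇒  Σ = 17
Area = |Σ|/2 = 8.5.

8.5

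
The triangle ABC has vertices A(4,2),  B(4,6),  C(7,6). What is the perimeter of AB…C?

12

|AB| = √((0)² + (4)²) = √16 = 4
|BC| = √((3)² + (0)²) = √9 = 3
|CA| = √((-3)² + (-4)²) = √25 = 5
Perimeter = 4 + 3 + 5 = 12.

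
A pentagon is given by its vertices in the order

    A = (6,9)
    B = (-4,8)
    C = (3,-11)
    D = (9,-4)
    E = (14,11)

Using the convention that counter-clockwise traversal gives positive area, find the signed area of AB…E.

203

Σ = (84) + (20) + (87) + (155) + (60) = 406
Signed area = Σ/2 = 203 (positive ⇒ counter-clockwise traversal).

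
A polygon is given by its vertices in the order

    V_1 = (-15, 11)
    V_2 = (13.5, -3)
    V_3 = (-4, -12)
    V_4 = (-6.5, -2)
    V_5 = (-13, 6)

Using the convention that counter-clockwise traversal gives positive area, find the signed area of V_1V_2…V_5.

Apply the surveyor's formula: 2A = Σ (x_i·y_{i+1} − x_{i+1}·y_i), indices taken mod 5.
Σ = (-103.5) + (-174) + (-70) + (-65) + (-53) = -465.5
Signed area = Σ/2 = -232.75 (negative ⇒ clockwise traversal).

-232.75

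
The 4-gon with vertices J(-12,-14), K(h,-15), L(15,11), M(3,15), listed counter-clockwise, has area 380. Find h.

Write out the shoelace sum; only the two edges meeting at K involve h:
2·Area = [((-12)·(-15) − h·(-14)) + (h·11 − 15·(-15))] + 330
       = 25·h + 735 = 760
⇒ h = 1.

1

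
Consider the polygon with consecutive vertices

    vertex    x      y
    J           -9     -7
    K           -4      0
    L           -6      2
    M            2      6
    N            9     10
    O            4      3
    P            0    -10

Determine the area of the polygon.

126.5

J→K: (-9)(0) − (-4)(-7) = -28
K→L: (-4)(2) − (-6)(0) = -8
L→M: (-6)(6) − (2)(2) = -40
M→N: (2)(10) − (9)(6) = -34
N→O: (9)(3) − (4)(10) = -13
O→P: (4)(-10) − (0)(3) = -40
P→J: (0)(-7) − (-9)(-10) = -90
Σ = -253
Area = |Σ|/2 = 126.5.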